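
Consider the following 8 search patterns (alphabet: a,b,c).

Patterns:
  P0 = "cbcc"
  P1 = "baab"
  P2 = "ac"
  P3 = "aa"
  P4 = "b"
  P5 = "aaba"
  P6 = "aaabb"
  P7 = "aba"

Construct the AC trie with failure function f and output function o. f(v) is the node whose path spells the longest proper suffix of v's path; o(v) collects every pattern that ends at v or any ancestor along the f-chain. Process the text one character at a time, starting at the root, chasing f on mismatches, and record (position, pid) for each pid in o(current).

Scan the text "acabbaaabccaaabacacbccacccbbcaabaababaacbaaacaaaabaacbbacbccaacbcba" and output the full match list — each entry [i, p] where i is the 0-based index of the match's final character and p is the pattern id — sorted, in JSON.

Construct AC machine:
Trie nodes:
  n0 'ε': a→9 b→5 c→1
  n1 'c': b→2
  n2 'cb': c→3
  n3 'cbc': c→4
  n4 'cbcc': ·  ←P0
  n5 'b': a→6  ←P4
  n6 'ba': a→7
  n7 'baa': b→8
  n8 'baab': ·  ←P1
  n9 'a': a→11 b→17 c→10
  n10 'ac': ·  ←P2
  n11 'aa': a→14 b→12  ←P3
  n12 'aab': a→13
  n13 'aaba': ·  ←P5
  n14 'aaa': b→15
  n15 'aaab': b→16
  n16 'aaabb': ·  ←P6
  n17 'ab': a→18
  n18 'aba': ·  ←P7

BFS fail/out derivation:
  fail(1) 'c': from fail(0)=0 chase 'c': 0 ⇒ 0;  out=∅∪out(0)=∅
  fail(5) 'b': from fail(0)=0 chase 'b': 0 ⇒ 0;  out={4}∪out(0)={4}
  fail(9) 'a': from fail(0)=0 chase 'a': 0 ⇒ 0;  out=∅∪out(0)=∅
  fail(2) 'cb': from fail(1)=0 chase 'b': 0 ⇒ 5;  out=∅∪out(5)={4}
  fail(6) 'ba': from fail(5)=0 chase 'a': 0 ⇒ 9;  out=∅∪out(9)=∅
  fail(10) 'ac': from fail(9)=0 chase 'c': 0 ⇒ 1;  out={2}∪out(1)={2}
  fail(11) 'aa': from fail(9)=0 chase 'a': 0 ⇒ 9;  out={3}∪out(9)={3}
  fail(17) 'ab': from fail(9)=0 chase 'b': 0 ⇒ 5;  out=∅∪out(5)={4}
  fail(3) 'cbc': from fail(2)=5 chase 'c': 5→0 ⇒ 1;  out=∅∪out(1)=∅
  fail(7) 'baa': from fail(6)=9 chase 'a': 9 ⇒ 11;  out=∅∪out(11)={3}
  fail(12) 'aab': from fail(11)=9 chase 'b': 9 ⇒ 17;  out=∅∪out(17)={4}
  fail(14) 'aaa': from fail(11)=9 chase 'a': 9 ⇒ 11;  out=∅∪out(11)={3}
  fail(18) 'aba': from fail(17)=5 chase 'a': 5 ⇒ 6;  out={7}∪out(6)={7}
  fail(4) 'cbcc': from fail(3)=1 chase 'c': 1→0 ⇒ 1;  out={0}∪out(1)={0}
  fail(8) 'baab': from fail(7)=11 chase 'b': 11 ⇒ 12;  out={1}∪out(12)={1,4}
  fail(13) 'aaba': from fail(12)=17 chase 'a': 17 ⇒ 18;  out={5}∪out(18)={5,7}
  fail(15) 'aaab': from fail(14)=11 chase 'b': 11 ⇒ 12;  out=∅∪out(12)={4}
  fail(16) 'aaabb': from fail(15)=12 chase 'b': 12→17→5→0 ⇒ 5;  out={6}∪out(5)={4,6}

Run:
[0] read 'a'  n0⇒n9
[1] read 'c'  n9⇒n10  ** P2@[0:1]
[2] read 'a'  n10⇒n9 ·f
[3] read 'b'  n9⇒n17  ** P4@[3:3]
[4] read 'b'  n17⇒n5 ·f  ** P4@[4:4]
[5] read 'a'  n5⇒n6
[6] read 'a'  n6⇒n7  ** P3@[5:6]
[7] read 'a'  n7⇒n14 ·f  ** P3@[6:7]
[8] read 'b'  n14⇒n15  ** P4@[8:8]
[9] read 'c'  n15⇒n1 ·f
[10] read 'c'  n1⇒n1 ·f
[11] read 'a'  n1⇒n9 ·f
[12] read 'a'  n9⇒n11  ** P3@[11:12]
[13] read 'a'  n11⇒n14  ** P3@[12:13]
[14] read 'b'  n14⇒n15  ** P4@[14:14]
[15] read 'a'  n15⇒n13 ·f  ** P5@[12:15],P7@[13:15]
[16] read 'c'  n13⇒n10 ·f  ** P2@[15:16]
[17] read 'a'  n10⇒n9 ·f
[18] read 'c'  n9⇒n10  ** P2@[17:18]
[19] read 'b'  n10⇒n2 ·f  ** P4@[19:19]
[20] read 'c'  n2⇒n3
[21] read 'c'  n3⇒n4  ** P0@[18:21]
[22] read 'a'  n4⇒n9 ·f
[23] read 'c'  n9⇒n10  ** P2@[22:23]
[24] read 'c'  n10⇒n1 ·f
[25] read 'c'  n1⇒n1 ·f
[26] read 'b'  n1⇒n2  ** P4@[26:26]
[27] read 'b'  n2⇒n5 ·f  ** P4@[27:27]
[28] read 'c'  n5⇒n1 ·f
[29] read 'a'  n1⇒n9 ·f
[30] read 'a'  n9⇒n11  ** P3@[29:30]
[31] read 'b'  n11⇒n12  ** P4@[31:31]
[32] read 'a'  n12⇒n13  ** P5@[29:32],P7@[30:32]
[33] read 'a'  n13⇒n7 ·f  ** P3@[32:33]
[34] read 'b'  n7⇒n8  ** P1@[31:34],P4@[34:34]
[35] read 'a'  n8⇒n13 ·f  ** P5@[32:35],P7@[33:35]
[36] read 'b'  n13⇒n17 ·f  ** P4@[36:36]
[37] read 'a'  n17⇒n18  ** P7@[35:37]
[38] read 'a'  n18⇒n7 ·f  ** P3@[37:38]
[39] read 'c'  n7⇒n10 ·f  ** P2@[38:39]
[40] read 'b'  n10⇒n2 ·f  ** P4@[40:40]
[41] read 'a'  n2⇒n6 ·f
[42] read 'a'  n6⇒n7  ** P3@[41:42]
[43] read 'a'  n7⇒n14 ·f  ** P3@[42:43]
[44] read 'c'  n14⇒n10 ·f  ** P2@[43:44]
[45] read 'a'  n10⇒n9 ·f
[46] read 'a'  n9⇒n11  ** P3@[45:46]
[47] read 'a'  n11⇒n14  ** P3@[46:47]
[48] read 'a'  n14⇒n14 ·f  ** P3@[47:48]
[49] read 'b'  n14⇒n15  ** P4@[49:49]
[50] read 'a'  n15⇒n13 ·f  ** P5@[47:50],P7@[48:50]
[51] read 'a'  n13⇒n7 ·f  ** P3@[50:51]
[52] read 'c'  n7⇒n10 ·f  ** P2@[51:52]
[53] read 'b'  n10⇒n2 ·f  ** P4@[53:53]
[54] read 'b'  n2⇒n5 ·f  ** P4@[54:54]
[55] read 'a'  n5⇒n6
[56] read 'c'  n6⇒n10 ·f  ** P2@[55:56]
[57] read 'b'  n10⇒n2 ·f  ** P4@[57:57]
[58] read 'c'  n2⇒n3
[59] read 'c'  n3⇒n4  ** P0@[56:59]
[60] read 'a'  n4⇒n9 ·f
[61] read 'a'  n9⇒n11  ** P3@[60:61]
[62] read 'c'  n11⇒n10 ·f  ** P2@[61:62]
[63] read 'b'  n10⇒n2 ·f  ** P4@[63:63]
[64] read 'c'  n2⇒n3
[65] read 'b'  n3⇒n2 ·f  ** P4@[65:65]
[66] read 'a'  n2⇒n6 ·f

All matches (sorted): [[1,2],[3,4],[4,4],[6,3],[7,3],[8,4],[12,3],[13,3],[14,4],[15,5],[15,7],[16,2],[18,2],[19,4],[21,0],[23,2],[26,4],[27,4],[30,3],[31,4],[32,5],[32,7],[33,3],[34,1],[34,4],[35,5],[35,7],[36,4],[37,7],[38,3],[39,2],[40,4],[42,3],[43,3],[44,2],[46,3],[47,3],[48,3],[49,4],[50,5],[50,7],[51,3],[52,2],[53,4],[54,4],[56,2],[57,4],[59,0],[61,3],[62,2],[63,4],[65,4]]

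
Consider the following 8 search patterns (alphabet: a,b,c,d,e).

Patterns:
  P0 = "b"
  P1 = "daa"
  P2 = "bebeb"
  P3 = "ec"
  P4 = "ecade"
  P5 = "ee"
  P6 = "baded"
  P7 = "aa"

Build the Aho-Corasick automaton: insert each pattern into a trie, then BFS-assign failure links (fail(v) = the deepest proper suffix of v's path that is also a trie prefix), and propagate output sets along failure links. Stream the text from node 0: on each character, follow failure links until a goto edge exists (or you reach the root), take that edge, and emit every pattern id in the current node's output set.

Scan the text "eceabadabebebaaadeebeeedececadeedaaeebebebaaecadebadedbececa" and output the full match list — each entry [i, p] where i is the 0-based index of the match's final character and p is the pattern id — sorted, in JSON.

Construct AC machine:
Trie (insert patterns):
  n0 'ε': a→19 b→1 d→2 e→9
  n1 'b': a→15 e→5  ←P0
  n2 'd': a→3
  n3 'da': a→4
  n4 'daa': ·  ←P1
  n5 'be': b→6
  n6 'beb': e→7
  n7 'bebe': b→8
  n8 'bebeb': ·  ←P2
  n9 'e': c→10 e→14
  n10 'ec': a→11  ←P3
  n11 'eca': d→12
  n12 'ecad': e→13
  n13 'ecade': ·  ←P4
  n14 'ee': ·  ←P5
  n15 'ba': d→16
  n16 'bad': e→17
  n17 'bade': d→18
  n18 'baded': ·  ←P6
  n19 'a': a→20
  n20 'aa': ·  ←P7

BFS fail/out derivation:
  fail(1) 'b': from fail(0)=0 chase 'b': 0 ⇒ 0;  out={0}∪out(0)={0}
  fail(2) 'd': from fail(0)=0 chase 'd': 0 ⇒ 0;  out=∅∪out(0)=∅
  fail(9) 'e': from fail(0)=0 chase 'e': 0 ⇒ 0;  out=∅∪out(0)=∅
  fail(19) 'a': from fail(0)=0 chase 'a': 0 ⇒ 0;  out=∅∪out(0)=∅
  fail(3) 'da': from fail(2)=0 chase 'a': 0 ⇒ 19;  out=∅∪out(19)=∅
  fail(5) 'be': from fail(1)=0 chase 'e': 0 ⇒ 9;  out=∅∪out(9)=∅
  fail(10) 'ec': from fail(9)=0 chase 'c': 0 ⇒ 0;  out={3}∪out(0)={3}
  fail(14) 'ee': from fail(9)=0 chase 'e': 0 ⇒ 9;  out={5}∪out(9)={5}
  fail(15) 'ba': from fail(1)=0 chase 'a': 0 ⇒ 19;  out=∅∪out(19)=∅
  fail(20) 'aa': from fail(19)=0 chase 'a': 0 ⇒ 19;  out={7}∪out(19)={7}
  fail(4) 'daa': from fail(3)=19 chase 'a': 19 ⇒ 20;  out={1}∪out(20)={1,7}
  fail(6) 'beb': from fail(5)=9 chase 'b': 9→0 ⇒ 1;  out=∅∪out(1)={0}
  fail(11) 'eca': from fail(10)=0 chase 'a': 0 ⇒ 19;  out=∅∪out(19)=∅
  fail(16) 'bad': from fail(15)=19 chase 'd': 19→0 ⇒ 2;  out=∅∪out(2)=∅
  fail(7) 'bebe': from fail(6)=1 chase 'e': 1 ⇒ 5;  out=∅∪out(5)=∅
  fail(12) 'ecad': from fail(11)=19 chase 'd': 19→0 ⇒ 2;  out=∅∪out(2)=∅
  fail(17) 'bade': from fail(16)=2 chase 'e': 2→0 ⇒ 9;  out=∅∪out(9)=∅
  fail(8) 'bebeb': from fail(7)=5 chase 'b': 5 ⇒ 6;  out={2}∪out(6)={0,2}
  fail(13) 'ecade': from fail(12)=2 chase 'e': 2→0 ⇒ 9;  out={4}∪out(9)={4}
  fail(18) 'baded': from fail(17)=9 chase 'd': 9→0 ⇒ 2;  out={6}∪out(2)={6}

Text stream:
i=0 'e': node 0→9
i=1 'c': node 9→10  → match P3@[0:1]
i=2 'e': node 10→9 (fail-walked)
i=3 'a': node 9→19 (fail-walked)
i=4 'b': node 19→1 (fail-walked)  → match P0@[4:4]
i=5 'a': node 1→15
i=6 'd': node 15→16
i=7 'a': node 16→3 (fail-walked)
i=8 'b': node 3→1 (fail-walked)  → match P0@[8:8]
i=9 'e': node 1→5
i=10 'b': node 5→6  → match P0@[10:10]
i=11 'e': node 6→7
i=12 'b': node 7→8  → match P0@[12:12],P2@[8:12]
i=13 'a': node 8→15 (fail-walked)
i=14 'a': node 15→20 (fail-walked)  → match P7@[13:14]
i=15 'a': node 20→20 (fail-walked)  → match P7@[14:15]
i=16 'd': node 20→2 (fail-walked)
i=17 'e': node 2→9 (fail-walked)
i=18 'e': node 9→14  → match P5@[17:18]
i=19 'b': node 14→1 (fail-walked)  → match P0@[19:19]
i=20 'e': node 1→5
i=21 'e': node 5→14 (fail-walked)  → match P5@[20:21]
i=22 'e': node 14→14 (fail-walked)  → match P5@[21:22]
i=23 'd': node 14→2 (fail-walked)
i=24 'e': node 2→9 (fail-walked)
i=25 'c': node 9→10  → match P3@[24:25]
i=26 'e': node 10→9 (fail-walked)
i=27 'c': node 9→10  → match P3@[26:27]
i=28 'a': node 10→11
i=29 'd': node 11→12
i=30 'e': node 12→13  → match P4@[26:30]
i=31 'e': node 13→14 (fail-walked)  → match P5@[30:31]
i=32 'd': node 14→2 (fail-walked)
i=33 'a': node 2→3
i=34 'a': node 3→4  → match P1@[32:34],P7@[33:34]
i=35 'e': node 4→9 (fail-walked)
i=36 'e': node 9→14  → match P5@[35:36]
i=37 'b': node 14→1 (fail-walked)  → match P0@[37:37]
i=38 'e': node 1→5
i=39 'b': node 5→6  → match P0@[39:39]
i=40 'e': node 6→7
i=41 'b': node 7→8  → match P0@[41:41],P2@[37:41]
i=42 'a': node 8→15 (fail-walked)
i=43 'a': node 15→20 (fail-walked)  → match P7@[42:43]
i=44 'e': node 20→9 (fail-walked)
i=45 'c': node 9→10  → match P3@[44:45]
i=46 'a': node 10→11
i=47 'd': node 11→12
i=48 'e': node 12→13  → match P4@[44:48]
i=49 'b': node 13→1 (fail-walked)  → match P0@[49:49]
i=50 'a': node 1→15
i=51 'd': node 15→16
i=52 'e': node 16→17
i=53 'd': node 17→18  → match P6@[49:53]
i=54 'b': node 18→1 (fail-walked)  → match P0@[54:54]
i=55 'e': node 1→5
i=56 'c': node 5→10 (fail-walked)  → match P3@[55:56]
i=57 'e': node 10→9 (fail-walked)
i=58 'c': node 9→10  → match P3@[57:58]
i=59 'a': node 10→11

Result: [[1,3],[4,0],[8,0],[10,0],[12,0],[12,2],[14,7],[15,7],[18,5],[19,0],[21,5],[22,5],[25,3],[27,3],[30,4],[31,5],[34,1],[34,7],[36,5],[37,0],[39,0],[41,0],[41,2],[43,7],[45,3],[48,4],[49,0],[53,6],[54,0],[56,3],[58,3]]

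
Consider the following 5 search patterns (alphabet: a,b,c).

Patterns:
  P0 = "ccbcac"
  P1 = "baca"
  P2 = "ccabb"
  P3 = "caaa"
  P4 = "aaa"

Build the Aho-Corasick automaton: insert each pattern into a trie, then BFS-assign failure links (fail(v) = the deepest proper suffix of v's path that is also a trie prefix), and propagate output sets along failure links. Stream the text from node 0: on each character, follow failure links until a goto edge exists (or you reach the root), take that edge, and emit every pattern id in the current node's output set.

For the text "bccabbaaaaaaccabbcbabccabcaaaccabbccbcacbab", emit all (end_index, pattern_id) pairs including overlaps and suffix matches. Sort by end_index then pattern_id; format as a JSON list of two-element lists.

Construct AC machine:
Trie nodes:
  0='ε' goto a→17 b→7 c→1
  1='c' goto a→14 c→2
  2='cc' goto a→11 b→3
  3='ccb' goto c→4
  4='ccbc' goto a→5
  5='ccbca' goto c→6
  6='ccbcac' goto ·  ←P0
  7='b' goto a→8
  8='ba' goto c→9
  9='bac' goto a→10
  10='baca' goto ·  ←P1
  11='cca' goto b→12
  12='ccab' goto b→13
  13='ccabb' goto ·  ←P2
  14='ca' goto a→15
  15='caa' goto a→16
  16='caaa' goto ·  ←P3
  17='a' goto a→18
  18='aa' goto a→19
  19='aaa' goto ·  ←P4

Failure links (BFS by depth):
  n1('c'): parent n0 fail=0; on 'c' 0 → fail=0;  out ∅∪∅=∅
  n7('b'): parent n0 fail=0; on 'b' 0 → fail=0;  out ∅∪∅=∅
  n17('a'): parent n0 fail=0; on 'a' 0 → fail=0;  out ∅∪∅=∅
  n2('cc'): parent n1 fail=0; on 'c' 0 → fail=1;  out ∅∪∅=∅
  n8('ba'): parent n7 fail=0; on 'a' 0 → fail=17;  out ∅∪∅=∅
  n14('ca'): parent n1 fail=0; on 'a' 0 → fail=17;  out ∅∪∅=∅
  n18('aa'): parent n17 fail=0; on 'a' 0 → fail=17;  out ∅∪∅=∅
  n3('ccb'): parent n2 fail=1; on 'b' 1→0 → fail=7;  out ∅∪∅=∅
  n9('bac'): parent n8 fail=17; on 'c' 17→0 → fail=1;  out ∅∪∅=∅
  n11('cca'): parent n2 fail=1; on 'a' 1 → fail=14;  out ∅∪∅=∅
  n15('caa'): parent n14 fail=17; on 'a' 17 → fail=18;  out ∅∪∅=∅
  n19('aaa'): parent n18 fail=17; on 'a' 17 → fail=18;  out {4}∪∅={4}
  n4('ccbc'): parent n3 fail=7; on 'c' 7→0 → fail=1;  out ∅∪∅=∅
  n10('baca'): parent n9 fail=1; on 'a' 1 → fail=14;  out {1}∪∅={1}
  n12('ccab'): parent n11 fail=14; on 'b' 14→17→0 → fail=7;  out ∅∪∅=∅
  n16('caaa'): parent n15 fail=18; on 'a' 18 → fail=19;  out {3}∪{4}={3,4}
  n5('ccbca'): parent n4 fail=1; on 'a' 1 → fail=14;  out ∅∪∅=∅
  n13('ccabb'): parent n12 fail=7; on 'b' 7→0 → fail=7;  out {2}∪∅={2}
  n6('ccbcac'): parent n5 fail=14; on 'c' 14→17→0 → fail=1;  out {0}∪∅={0}

Run:
[0] read 'b'  n0⇒n7
[1] read 'c'  n7⇒n1 (fail-walked)
[2] read 'c'  n1⇒n2
[3] read 'a'  n2⇒n11
[4] read 'b'  n11⇒n12
[5] read 'b'  n12⇒n13  → match P2@[1:5]
[6] read 'a'  n13⇒n8 (fail-walked)
[7] read 'a'  n8⇒n18 (fail-walked)
[8] read 'a'  n18⇒n19  → match P4@[6:8]
[9] read 'a'  n19⇒n19 (fail-walked)  → match P4@[7:9]
[10] read 'a'  n19⇒n19 (fail-walked)  → match P4@[8:10]
[11] read 'a'  n19⇒n19 (fail-walked)  → match P4@[9:11]
[12] read 'c'  n19⇒n1 (fail-walked)
[13] read 'c'  n1⇒n2
[14] read 'a'  n2⇒n11
[15] read 'b'  n11⇒n12
[16] read 'b'  n12⇒n13  → match P2@[12:16]
[17] read 'c'  n13⇒n1 (fail-walked)
[18] read 'b'  n1⇒n7 (fail-walked)
[19] read 'a'  n7⇒n8
[20] read 'b'  n8⇒n7 (fail-walked)
[21] read 'c'  n7⇒n1 (fail-walked)
[22] read 'c'  n1⇒n2
[23] read 'a'  n2⇒n11
[24] read 'b'  n11⇒n12
[25] read 'c'  n12⇒n1 (fail-walked)
[26] read 'a'  n1⇒n14
[27] read 'a'  n14⇒n15
[28] read 'a'  n15⇒n16  → match P3@[25:28],P4@[26:28]
[29] read 'c'  n16⇒n1 (fail-walked)
[30] read 'c'  n1⇒n2
[31] read 'a'  n2⇒n11
[32] read 'b'  n11⇒n12
[33] read 'b'  n12⇒n13  → match P2@[29:33]
[34] read 'c'  n13⇒n1 (fail-walked)
[35] read 'c'  n1⇒n2
[36] read 'b'  n2⇒n3
[37] read 'c'  n3⇒n4
[38] read 'a'  n4⇒n5
[39] read 'c'  n5⇒n6  → match P0@[34:39]
[40] read 'b'  n6⇒n7 (fail-walked)
[41] read 'a'  n7⇒n8
[42] read 'b'  n8⇒n7 (fail-walked)

Result: [[5,2],[8,4],[9,4],[10,4],[11,4],[16,2],[28,3],[28,4],[33,2],[39,0]]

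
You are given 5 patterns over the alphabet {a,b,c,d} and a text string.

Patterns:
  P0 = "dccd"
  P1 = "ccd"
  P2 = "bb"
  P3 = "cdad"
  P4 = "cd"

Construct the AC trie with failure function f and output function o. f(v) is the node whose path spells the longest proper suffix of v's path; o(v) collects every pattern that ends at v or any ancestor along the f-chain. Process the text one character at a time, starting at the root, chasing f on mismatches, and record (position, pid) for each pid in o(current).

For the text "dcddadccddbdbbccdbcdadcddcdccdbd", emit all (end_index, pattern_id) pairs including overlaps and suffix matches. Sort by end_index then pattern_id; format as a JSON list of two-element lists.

Build automaton:
Trie nodes:
  n0 'ε': b→8 c→5 d→1
  n1 'd': c→2
  n2 'dc': c→3
  n3 'dcc': d→4
  n4 'dccd': ·  [P0 ends]
  n5 'c': c→6 d→10
  n6 'cc': d→7
  n7 'ccd': ·  [P1 ends]
  n8 'b': b→9
  n9 'bb': ·  [P2 ends]
  n10 'cd': a→11  [P4 ends]
  n11 'cda': d→12
  n12 'cdad': ·  [P3 ends]

Failure links (BFS by depth):
  n1('d'): parent n0 fail=0; on 'd' 0 → fail=0;  out ∅∪∅=∅
  n5('c'): parent n0 fail=0; on 'c' 0 → fail=0;  out ∅∪∅=∅
  n8('b'): parent n0 fail=0; on 'b' 0 → fail=0;  out ∅∪∅=∅
  n2('dc'): parent n1 fail=0; on 'c' 0 → fail=5;  out ∅∪∅=∅
  n6('cc'): parent n5 fail=0; on 'c' 0 → fail=5;  out ∅∪∅=∅
  n9('bb'): parent n8 fail=0; on 'b' 0 → fail=8;  out {2}∪∅={2}
  n10('cd'): parent n5 fail=0; on 'd' 0 → fail=1;  out {4}∪∅={4}
  n3('dcc'): parent n2 fail=5; on 'c' 5 → fail=6;  out ∅∪∅=∅
  n7('ccd'): parent n6 fail=5; on 'd' 5 → fail=10;  out {1}∪{4}={1,4}
  n11('cda'): parent n10 fail=1; on 'a' 1→0 → fail=0;  out ∅∪∅=∅
  n4('dccd'): parent n3 fail=6; on 'd' 6 → fail=7;  out {0}∪{1,4}={0,1,4}
  n12('cdad'): parent n11 fail=0; on 'd' 0 → fail=1;  out {3}∪∅={3}

Run:
[0] read 'd'  n0⇒n1
[1] read 'c'  n1⇒n2
[2] read 'd'  n2⇒n10 ·f  ** P4@[1:2]
[3] read 'd'  n10⇒n1 ·f
[4] read 'a'  n1⇒n0 ·f
[5] read 'd'  n0⇒n1
[6] read 'c'  n1⇒n2
[7] read 'c'  n2⇒n3
[8] read 'd'  n3⇒n4  ** P0@[5:8],P1@[6:8],P4@[7:8]
[9] read 'd'  n4⇒n1 ·f
[10] read 'b'  n1⇒n8 ·f
[11] read 'd'  n8⇒n1 ·f
[12] read 'b'  n1⇒n8 ·f
[13] read 'b'  n8⇒n9  ** P2@[12:13]
[14] read 'c'  n9⇒n5 ·f
[15] read 'c'  n5⇒n6
[16] read 'd'  n6⇒n7  ** P1@[14:16],P4@[15:16]
[17] read 'b'  n7⇒n8 ·f
[18] read 'c'  n8⇒n5 ·f
[19] read 'd'  n5⇒n10  ** P4@[18:19]
[20] read 'a'  n10⇒n11
[21] read 'd'  n11⇒n12  ** P3@[18:21]
[22] read 'c'  n12⇒n2 ·f
[23] read 'd'  n2⇒n10 ·f  ** P4@[22:23]
[24] read 'd'  n10⇒n1 ·f
[25] read 'c'  n1⇒n2
[26] read 'd'  n2⇒n10 ·f  ** P4@[25:26]
[27] read 'c'  n10⇒n2 ·f
[28] read 'c'  n2⇒n3
[29] read 'd'  n3⇒n4  ** P0@[26:29],P1@[27:29],P4@[28:29]
[30] read 'b'  n4⇒n8 ·f
[31] read 'd'  n8⇒n1 ·f

All matches (sorted): [[2,4],[8,0],[8,1],[8,4],[13,2],[16,1],[16,4],[19,4],[21,3],[23,4],[26,4],[29,0],[29,1],[29,4]]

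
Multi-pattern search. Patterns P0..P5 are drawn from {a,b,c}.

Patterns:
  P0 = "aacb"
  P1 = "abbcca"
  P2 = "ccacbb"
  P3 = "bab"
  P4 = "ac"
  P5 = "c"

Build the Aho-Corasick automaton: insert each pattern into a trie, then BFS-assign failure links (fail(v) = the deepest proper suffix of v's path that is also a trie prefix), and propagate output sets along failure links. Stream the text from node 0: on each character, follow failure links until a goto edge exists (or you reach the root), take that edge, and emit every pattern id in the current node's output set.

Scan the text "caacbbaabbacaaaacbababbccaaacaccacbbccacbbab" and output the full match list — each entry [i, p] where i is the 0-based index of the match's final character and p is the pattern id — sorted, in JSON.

Build:
Trie nodes:
  0='ε' goto a→1 b→16 c→10
  1='a' goto a→2 b→5 c→19
  2='aa' goto c→3
  3='aac' goto b→4
  4='aacb' goto ·  [P0 ends]
  5='ab' goto b→6
  6='abb' goto c→7
  7='abbc' goto c→8
  8='abbcc' goto a→9
  9='abbcca' goto ·  [P1 ends]
  10='c' goto c→11  [P5 ends]
  11='cc' goto a→12
  12='cca' goto c→13
  13='ccac' goto b→14
  14='ccacb' goto b→15
  15='ccacbb' goto ·  [P2 ends]
  16='b' goto a→17
  17='ba' goto b→18
  18='bab' goto ·  [P3 ends]
  19='ac' goto ·  [P4 ends]

Failure links (BFS by depth):
  fail(1) 'a': from fail(0)=0 chase 'a': 0 ⇒ 0;  out=∅∪out(0)=∅
  fail(10) 'c': from fail(0)=0 chase 'c': 0 ⇒ 0;  out={5}∪out(0)={5}
  fail(16) 'b': from fail(0)=0 chase 'b': 0 ⇒ 0;  out=∅∪out(0)=∅
  fail(2) 'aa': from fail(1)=0 chase 'a': 0 ⇒ 1;  out=∅∪out(1)=∅
  fail(5) 'ab': from fail(1)=0 chase 'b': 0 ⇒ 16;  out=∅∪out(16)=∅
  fail(11) 'cc': from fail(10)=0 chase 'c': 0 ⇒ 10;  out=∅∪out(10)={5}
  fail(17) 'ba': from fail(16)=0 chase 'a': 0 ⇒ 1;  out=∅∪out(1)=∅
  fail(19) 'ac': from fail(1)=0 chase 'c': 0 ⇒ 10;  out={4}∪out(10)={4,5}
  fail(3) 'aac': from fail(2)=1 chase 'c': 1 ⇒ 19;  out=∅∪out(19)={4,5}
  fail(6) 'abb': from fail(5)=16 chase 'b': 16→0 ⇒ 16;  out=∅∪out(16)=∅
  fail(12) 'cca': from fail(11)=10 chase 'a': 10→0 ⇒ 1;  out=∅∪out(1)=∅
  fail(18) 'bab': from fail(17)=1 chase 'b': 1 ⇒ 5;  out={3}∪out(5)={3}
  fail(4) 'aacb': from fail(3)=19 chase 'b': 19→10→0 ⇒ 16;  out={0}∪out(16)={0}
  fail(7) 'abbc': from fail(6)=16 chase 'c': 16→0 ⇒ 10;  out=∅∪out(10)={5}
  fail(13) 'ccac': from fail(12)=1 chase 'c': 1 ⇒ 19;  out=∅∪out(19)={4,5}
  fail(8) 'abbcc': from fail(7)=10 chase 'c': 10 ⇒ 11;  out=∅∪out(11)={5}
  fail(14) 'ccacb': from fail(13)=19 chase 'b': 19→10→0 ⇒ 16;  out=∅∪out(16)=∅
  fail(9) 'abbcca': from fail(8)=11 chase 'a': 11 ⇒ 12;  out={1}∪out(12)={1}
  fail(15) 'ccacbb': from fail(14)=16 chase 'b': 16→0 ⇒ 16;  out={2}∪out(16)={2}

Scan:
[0] read 'c'  n0⇒n10  → match P5@[0:0]
[1] read 'a'  n10⇒n1 (fail-walked)
[2] read 'a'  n1⇒n2
[3] read 'c'  n2⇒n3  → match P4@[2:3],P5@[3:3]
[4] read 'b'  n3⇒n4  → match P0@[1:4]
[5] read 'b'  n4⇒n16 (fail-walked)
[6] read 'a'  n16⇒n17
[7] read 'a'  n17⇒n2 (fail-walked)
[8] read 'b'  n2⇒n5 (fail-walked)
[9] read 'b'  n5⇒n6
[10] read 'a'  n6⇒n17 (fail-walked)
[11] read 'c'  n17⇒n19 (fail-walked)  → match P4@[10:11],P5@[11:11]
[12] read 'a'  n19⇒n1 (fail-walked)
[13] read 'a'  n1⇒n2
[14] read 'a'  n2⇒n2 (fail-walked)
[15] read 'a'  n2⇒n2 (fail-walked)
[16] read 'c'  n2⇒n3  → match P4@[15:16],P5@[16:16]
[17] read 'b'  n3⇒n4  → match P0@[14:17]
[18] read 'a'  n4⇒n17 (fail-walked)
[19] read 'b'  n17⇒n18  → match P3@[17:19]
[20] read 'a'  n18⇒n17 (fail-walked)
[21] read 'b'  n17⇒n18  → match P3@[19:21]
[22] read 'b'  n18⇒n6 (fail-walked)
[23] read 'c'  n6⇒n7  → match P5@[23:23]
[24] read 'c'  n7⇒n8  → match P5@[24:24]
[25] read 'a'  n8⇒n9  → match P1@[20:25]
[26] read 'a'  n9⇒n2 (fail-walked)
[27] read 'a'  n2⇒n2 (fail-walked)
[28] read 'c'  n2⇒n3  → match P4@[27:28],P5@[28:28]
[29] read 'a'  n3⇒n1 (fail-walked)
[30] read 'c'  n1⇒n19  → match P4@[29:30],P5@[30:30]
[31] read 'c'  n19⇒n11 (fail-walked)  → match P5@[31:31]
[32] read 'a'  n11⇒n12
[33] read 'c'  n12⇒n13  → match P4@[32:33],P5@[33:33]
[34] read 'b'  n13⇒n14
[35] read 'b'  n14⇒n15  → match P2@[30:35]
[36] read 'c'  n15⇒n10 (fail-walked)  → match P5@[36:36]
[37] read 'c'  n10⇒n11  → match P5@[37:37]
[38] read 'a'  n11⇒n12
[39] read 'c'  n12⇒n13  → match P4@[38:39],P5@[39:39]
[40] read 'b'  n13⇒n14
[41] read 'b'  n14⇒n15  → match P2@[36:41]
[42] read 'a'  n15⇒n17 (fail-walked)
[43] read 'b'  n17⇒n18  → match P3@[41:43]

All matches (sorted): [[0,5],[3,4],[3,5],[4,0],[11,4],[11,5],[16,4],[16,5],[17,0],[19,3],[21,3],[23,5],[24,5],[25,1],[28,4],[28,5],[30,4],[30,5],[31,5],[33,4],[33,5],[35,2],[36,5],[37,5],[39,4],[39,5],[41,2],[43,3]]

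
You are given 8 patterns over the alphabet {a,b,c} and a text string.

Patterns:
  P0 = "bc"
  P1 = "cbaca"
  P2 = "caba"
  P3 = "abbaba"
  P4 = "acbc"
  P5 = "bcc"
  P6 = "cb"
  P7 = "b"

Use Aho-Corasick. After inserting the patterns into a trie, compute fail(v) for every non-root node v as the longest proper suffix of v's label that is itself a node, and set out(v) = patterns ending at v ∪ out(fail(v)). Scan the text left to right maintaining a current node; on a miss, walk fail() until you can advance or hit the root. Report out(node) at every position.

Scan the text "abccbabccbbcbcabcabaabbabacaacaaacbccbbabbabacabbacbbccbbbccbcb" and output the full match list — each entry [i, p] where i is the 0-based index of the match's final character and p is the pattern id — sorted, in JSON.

Build:
Trie nodes:
  0='ε' goto a→11 b→1 c→3
  1='b' goto c→2  [P7 ends]
  2='bc' goto c→20  [P0 ends]
  3='c' goto a→8 b→4
  4='cb' goto a→5  [P6 ends]
  5='cba' goto c→6
  6='cbac' goto a→7
  7='cbaca' goto ·  [P1 ends]
  8='ca' goto b→9
  9='cab' goto a→10
  10='caba' goto ·  [P2 ends]
  11='a' goto b→12 c→17
  12='ab' goto b→13
  13='abb' goto a→14
  14='abba' goto b→15
  15='abbab' goto a→16
  16='abbaba' goto ·  [P3 ends]
  17='ac' goto b→18
  18='acb' goto c→19
  19='acbc' goto ·  [P4 ends]
  20='bcc' goto ·  [P5 ends]

BFS fail/out derivation:
  fail(1) 'b': from fail(0)=0 chase 'b': 0 ⇒ 0;  out={7}∪out(0)={7}
  fail(3) 'c': from fail(0)=0 chase 'c': 0 ⇒ 0;  out=∅∪out(0)=∅
  fail(11) 'a': from fail(0)=0 chase 'a': 0 ⇒ 0;  out=∅∪out(0)=∅
  fail(2) 'bc': from fail(1)=0 chase 'c': 0 ⇒ 3;  out={0}∪out(3)={0}
  fail(4) 'cb': from fail(3)=0 chase 'b': 0 ⇒ 1;  out={6}∪out(1)={6,7}
  fail(8) 'ca': from fail(3)=0 chase 'a': 0 ⇒ 11;  out=∅∪out(11)=∅
  fail(12) 'ab': from fail(11)=0 chase 'b': 0 ⇒ 1;  out=∅∪out(1)={7}
  fail(17) 'ac': from fail(11)=0 chase 'c': 0 ⇒ 3;  out=∅∪out(3)=∅
  fail(5) 'cba': from fail(4)=1 chase 'a': 1→0 ⇒ 11;  out=∅∪out(11)=∅
  fail(9) 'cab': from fail(8)=11 chase 'b': 11 ⇒ 12;  out=∅∪out(12)={7}
  fail(13) 'abb': from fail(12)=1 chase 'b': 1→0 ⇒ 1;  out=∅∪out(1)={7}
  fail(18) 'acb': from fail(17)=3 chase 'b': 3 ⇒ 4;  out=∅∪out(4)={6,7}
  fail(20) 'bcc': from fail(2)=3 chase 'c': 3→0 ⇒ 3;  out={5}∪out(3)={5}
  fail(6) 'cbac': from fail(5)=11 chase 'c': 11 ⇒ 17;  out=∅∪out(17)=∅
  fail(10) 'caba': from fail(9)=12 chase 'a': 12→1→0 ⇒ 11;  out={2}∪out(11)={2}
  fail(14) 'abba': from fail(13)=1 chase 'a': 1→0 ⇒ 11;  out=∅∪out(11)=∅
  fail(19) 'acbc': from fail(18)=4 chase 'c': 4→1 ⇒ 2;  out={4}∪out(2)={0,4}
  fail(7) 'cbaca': from fail(6)=17 chase 'a': 17→3 ⇒ 8;  out={1}∪out(8)={1}
  fail(15) 'abbab': from fail(14)=11 chase 'b': 11 ⇒ 12;  out=∅∪out(12)={7}
  fail(16) 'abbaba': from fail(15)=12 chase 'a': 12→1→0 ⇒ 11;  out={3}∪out(11)={3}

Text stream:
[0] read 'a'  n0⇒n11
[1] read 'b'  n11⇒n12  → match P7@[1:1]
[2] read 'c'  n12⇒n2 (fail-walked)  → match P0@[1:2]
[3] read 'c'  n2⇒n20  → match P5@[1:3]
[4] read 'b'  n20⇒n4 (fail-walked)  → match P6@[3:4],P7@[4:4]
[5] read 'a'  n4⇒n5
[6] read 'b'  n5⇒n12 (fail-walked)  → match P7@[6:6]
[7] read 'c'  n12⇒n2 (fail-walked)  → match P0@[6:7]
[8] read 'c'  n2⇒n20  → match P5@[6:8]
[9] read 'b'  n20⇒n4 (fail-walked)  → match P6@[8:9],P7@[9:9]
[10] read 'b'  n4⇒n1 (fail-walked)  → match P7@[10:10]
[11] read 'c'  n1⇒n2  → match P0@[10:11]
[12] read 'b'  n2⇒n4 (fail-walked)  → match P6@[11:12],P7@[12:12]
[13] read 'c'  n4⇒n2 (fail-walked)  → match P0@[12:13]
[14] read 'a'  n2⇒n8 (fail-walked)
[15] read 'b'  n8⇒n9  → match P7@[15:15]
[16] read 'c'  n9⇒n2 (fail-walked)  → match P0@[15:16]
[17] read 'a'  n2⇒n8 (fail-walked)
[18] read 'b'  n8⇒n9  → match P7@[18:18]
[19] read 'a'  n9⇒n10  → match P2@[16:19]
[20] read 'a'  n10⇒n11 (fail-walked)
[21] read 'b'  n11⇒n12  → match P7@[21:21]
[22] read 'b'  n12⇒n13  → match P7@[22:22]
[23] read 'a'  n13⇒n14
[24] read 'b'  n14⇒n15  → match P7@[24:24]
[25] read 'a'  n15⇒n16  → match P3@[20:25]
[26] read 'c'  n16⇒n17 (fail-walked)
[27] read 'a'  n17⇒n8 (fail-walked)
[28] read 'a'  n8⇒n11 (fail-walked)
[29] read 'c'  n11⇒n17
[30] read 'a'  n17⇒n8 (fail-walked)
[31] read 'a'  n8⇒n11 (fail-walked)
[32] read 'a'  n11⇒n11 (fail-walked)
[33] read 'c'  n11⇒n17
[34] read 'b'  n17⇒n18  → match P6@[33:34],P7@[34:34]
[35] read 'c'  n18⇒n19  → match P0@[34:35],P4@[32:35]
[36] read 'c'  n19⇒n20 (fail-walked)  → match P5@[34:36]
[37] read 'b'  n20⇒n4 (fail-walked)  → match P6@[36:37],P7@[37:37]
[38] read 'b'  n4⇒n1 (fail-walked)  → match P7@[38:38]
[39] read 'a'  n1⇒n11 (fail-walked)
[40] read 'b'  n11⇒n12  → match P7@[40:40]
[41] read 'b'  n12⇒n13  → match P7@[41:41]
[42] read 'a'  n13⇒n14
[43] read 'b'  n14⇒n15  → match P7@[43:43]
[44] read 'a'  n15⇒n16  → match P3@[39:44]
[45] read 'c'  n16⇒n17 (fail-walked)
[46] read 'a'  n17⇒n8 (fail-walked)
[47] read 'b'  n8⇒n9  → match P7@[47:47]
[48] read 'b'  n9⇒n13 (fail-walked)  → match P7@[48:48]
[49] read 'a'  n13⇒n14
[50] read 'c'  n14⇒n17 (fail-walked)
[51] read 'b'  n17⇒n18  → match P6@[50:51],P7@[51:51]
[52] read 'b'  n18⇒n1 (fail-walked)  → match P7@[52:52]
[53] read 'c'  n1⇒n2  → match P0@[52:53]
[54] read 'c'  n2⇒n20  → match P5@[52:54]
[55] read 'b'  n20⇒n4 (fail-walked)  → match P6@[54:55],P7@[55:55]
[56] read 'b'  n4⇒n1 (fail-walked)  → match P7@[56:56]
[57] read 'b'  n1⇒n1 (fail-walked)  → match P7@[57:57]
[58] read 'c'  n1⇒n2  → match P0@[57:58]
[59] read 'c'  n2⇒n20  → match P5@[57:59]
[60] read 'b'  n20⇒n4 (fail-walked)  → match P6@[59:60],P7@[60:60]
[61] read 'c'  n4⇒n2 (fail-walked)  → match P0@[60:61]
[62] read 'b'  n2⇒n4 (fail-walked)  → match P6@[61:62],P7@[62:62]

All matches (sorted): [[1,7],[2,0],[3,5],[4,6],[4,7],[6,7],[7,0],[8,5],[9,6],[9,7],[10,7],[11,0],[12,6],[12,7],[13,0],[15,7],[16,0],[18,7],[19,2],[21,7],[22,7],[24,7],[25,3],[34,6],[34,7],[35,0],[35,4],[36,5],[37,6],[37,7],[38,7],[40,7],[41,7],[43,7],[44,3],[47,7],[48,7],[51,6],[51,7],[52,7],[53,0],[54,5],[55,6],[55,7],[56,7],[57,7],[58,0],[59,5],[60,6],[60,7],[61,0],[62,6],[62,7]]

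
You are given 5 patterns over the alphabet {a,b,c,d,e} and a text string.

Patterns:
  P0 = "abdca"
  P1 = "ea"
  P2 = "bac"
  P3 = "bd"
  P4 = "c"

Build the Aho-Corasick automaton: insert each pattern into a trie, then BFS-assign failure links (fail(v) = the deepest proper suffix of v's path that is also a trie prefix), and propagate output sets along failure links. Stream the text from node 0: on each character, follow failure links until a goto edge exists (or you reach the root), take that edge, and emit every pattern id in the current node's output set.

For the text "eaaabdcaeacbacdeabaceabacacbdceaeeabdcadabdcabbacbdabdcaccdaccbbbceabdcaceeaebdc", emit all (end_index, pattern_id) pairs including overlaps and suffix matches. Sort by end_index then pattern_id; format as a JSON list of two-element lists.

Build automaton:
Trie (insert patterns):
  0='ε' goto a→1 b→8 c→12 e→6
  1='a' goto b→2
  2='ab' goto d→3
  3='abd' goto c→4
  4='abdc' goto a→5
  5='abdca' goto ·  [P0 ends]
  6='e' goto a→7
  7='ea' goto ·  [P1 ends]
  8='b' goto a→9 d→11
  9='ba' goto c→10
  10='bac' goto ·  [P2 ends]
  11='bd' goto ·  [P3 ends]
  12='c' goto ·  [P4 ends]

BFS fail/out derivation:
  fail(1) 'a': from fail(0)=0 chase 'a': 0 ⇒ 0;  out=∅∪out(0)=∅
  fail(6) 'e': from fail(0)=0 chase 'e': 0 ⇒ 0;  out=∅∪out(0)=∅
  fail(8) 'b': from fail(0)=0 chase 'b': 0 ⇒ 0;  out=∅∪out(0)=∅
  fail(12) 'c': from fail(0)=0 chase 'c': 0 ⇒ 0;  out={4}∪out(0)={4}
  fail(2) 'ab': from fail(1)=0 chase 'b': 0 ⇒ 8;  out=∅∪out(8)=∅
  fail(7) 'ea': from fail(6)=0 chase 'a': 0 ⇒ 1;  out={1}∪out(1)={1}
  fail(9) 'ba': from fail(8)=0 chase 'a': 0 ⇒ 1;  out=∅∪out(1)=∅
  fail(11) 'bd': from fail(8)=0 chase 'd': 0 ⇒ 0;  out={3}∪out(0)={3}
  fail(3) 'abd': from fail(2)=8 chase 'd': 8 ⇒ 11;  out=∅∪out(11)={3}
  fail(10) 'bac': from fail(9)=1 chase 'c': 1→0 ⇒ 12;  out={2}∪out(12)={2,4}
  fail(4) 'abdc': from fail(3)=11 chase 'c': 11→0 ⇒ 12;  out=∅∪out(12)={4}
  fail(5) 'abdca': from fail(4)=12 chase 'a': 12→0 ⇒ 1;  out={0}∪out(1)={0}

Scan:
pos 0 'e': at 6
pos 1 'a': at 7  emit P1@[0:1]
pos 2 'a': at 1 ·f
pos 3 'a': at 1 ·f
pos 4 'b': at 2
pos 5 'd': at 3  emit P3@[4:5]
pos 6 'c': at 4  emit P4@[6:6]
pos 7 'a': at 5  emit P0@[3:7]
pos 8 'e': at 6 ·f
pos 9 'a': at 7  emit P1@[8:9]
pos 10 'c': at 12 ·f  emit P4@[10:10]
pos 11 'b': at 8 ·f
pos 12 'a': at 9
pos 13 'c': at 10  emit P2@[11:13],P4@[13:13]
pos 14 'd': at 0 ·f
pos 15 'e': at 6
pos 16 'a': at 7  emit P1@[15:16]
pos 17 'b': at 2 ·f
pos 18 'a': at 9 ·f
pos 19 'c': at 10  emit P2@[17:19],P4@[19:19]
pos 20 'e': at 6 ·f
pos 21 'a': at 7  emit P1@[20:21]
pos 22 'b': at 2 ·f
pos 23 'a': at 9 ·f
pos 24 'c': at 10  emit P2@[22:24],P4@[24:24]
pos 25 'a': at 1 ·f
pos 26 'c': at 12 ·f  emit P4@[26:26]
pos 27 'b': at 8 ·f
pos 28 'd': at 11  emit P3@[27:28]
pos 29 'c': at 12 ·f  emit P4@[29:29]
pos 30 'e': at 6 ·f
pos 31 'a': at 7  emit P1@[30:31]
pos 32 'e': at 6 ·f
pos 33 'e': at 6 ·f
pos 34 'a': at 7  emit P1@[33:34]
pos 35 'b': at 2 ·f
pos 36 'd': at 3  emit P3@[35:36]
pos 37 'c': at 4  emit P4@[37:37]
pos 38 'a': at 5  emit P0@[34:38]
pos 39 'd': at 0 ·f
pos 40 'a': at 1
pos 41 'b': at 2
pos 42 'd': at 3  emit P3@[41:42]
pos 43 'c': at 4  emit P4@[43:43]
pos 44 'a': at 5  emit P0@[40:44]
pos 45 'b': at 2 ·f
pos 46 'b': at 8 ·f
pos 47 'a': at 9
pos 48 'c': at 10  emit P2@[46:48],P4@[48:48]
pos 49 'b': at 8 ·f
pos 50 'd': at 11  emit P3@[49:50]
pos 51 'a': at 1 ·f
pos 52 'b': at 2
pos 53 'd': at 3  emit P3@[52:53]
pos 54 'c': at 4  emit P4@[54:54]
pos 55 'a': at 5  emit P0@[51:55]
pos 56 'c': at 12 ·f  emit P4@[56:56]
pos 57 'c': at 12 ·f  emit P4@[57:57]
pos 58 'd': at 0 ·f
pos 59 'a': at 1
pos 60 'c': at 12 ·f  emit P4@[60:60]
pos 61 'c': at 12 ·f  emit P4@[61:61]
pos 62 'b': at 8 ·f
pos 63 'b': at 8 ·f
pos 64 'b': at 8 ·f
pos 65 'c': at 12 ·f  emit P4@[65:65]
pos 66 'e': at 6 ·f
pos 67 'a': at 7  emit P1@[66:67]
pos 68 'b': at 2 ·f
pos 69 'd': at 3  emit P3@[68:69]
pos 70 'c': at 4  emit P4@[70:70]
pos 71 'a': at 5  emit P0@[67:71]
pos 72 'c': at 12 ·f  emit P4@[72:72]
pos 73 'e': at 6 ·f
pos 74 'e': at 6 ·f
pos 75 'a': at 7  emit P1@[74:75]
pos 76 'e': at 6 ·f
pos 77 'b': at 8 ·f
pos 78 'd': at 11  emit P3@[77:78]
pos 79 'c': at 12 ·f  emit P4@[79:79]

Result: [[1,1],[5,3],[6,4],[7,0],[9,1],[10,4],[13,2],[13,4],[16,1],[19,2],[19,4],[21,1],[24,2],[24,4],[26,4],[28,3],[29,4],[31,1],[34,1],[36,3],[37,4],[38,0],[42,3],[43,4],[44,0],[48,2],[48,4],[50,3],[53,3],[54,4],[55,0],[56,4],[57,4],[60,4],[61,4],[65,4],[67,1],[69,3],[70,4],[71,0],[72,4],[75,1],[78,3],[79,4]]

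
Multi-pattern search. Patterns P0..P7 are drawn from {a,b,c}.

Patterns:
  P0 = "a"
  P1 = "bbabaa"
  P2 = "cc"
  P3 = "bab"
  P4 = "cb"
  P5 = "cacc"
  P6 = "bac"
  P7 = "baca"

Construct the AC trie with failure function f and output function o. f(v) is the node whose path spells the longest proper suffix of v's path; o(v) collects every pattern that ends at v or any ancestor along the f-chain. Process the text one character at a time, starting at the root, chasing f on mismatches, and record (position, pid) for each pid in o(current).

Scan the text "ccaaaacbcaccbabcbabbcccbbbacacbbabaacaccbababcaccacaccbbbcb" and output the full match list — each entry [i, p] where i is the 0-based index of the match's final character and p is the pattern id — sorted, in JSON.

Build automaton:
Trie nodes:
  n0 'ε': a→1 b→2 c→8
  n1 'a': ·  [P0 ends]
  n2 'b': a→10 b→3
  n3 'bb': a→4
  n4 'bba': b→5
  n5 'bbab': a→6
  n6 'bbaba': a→7
  n7 'bbabaa': ·  [P1 ends]
  n8 'c': a→13 b→12 c→9
  n9 'cc': ·  [P2 ends]
  n10 'ba': b→11 c→16
  n11 'bab': ·  [P3 ends]
  n12 'cb': ·  [P4 ends]
  n13 'ca': c→14
  n14 'cac': c→15
  n15 'cacc': ·  [P5 ends]
  n16 'bac': a→17  [P6 ends]
  n17 'baca': ·  [P7 ends]

Failure links (BFS by depth):
  fail(1) 'a': from fail(0)=0 chase 'a': 0 ⇒ 0;  out={0}∪out(0)={0}
  fail(2) 'b': from fail(0)=0 chase 'b': 0 ⇒ 0;  out=∅∪out(0)=∅
  fail(8) 'c': from fail(0)=0 chase 'c': 0 ⇒ 0;  out=∅∪out(0)=∅
  fail(3) 'bb': from fail(2)=0 chase 'b': 0 ⇒ 2;  out=∅∪out(2)=∅
  fail(9) 'cc': from fail(8)=0 chase 'c': 0 ⇒ 8;  out={2}∪out(8)={2}
  fail(10) 'ba': from fail(2)=0 chase 'a': 0 ⇒ 1;  out=∅∪out(1)={0}
  fail(12) 'cb': from fail(8)=0 chase 'b': 0 ⇒ 2;  out={4}∪out(2)={4}
  fail(13) 'ca': from fail(8)=0 chase 'a': 0 ⇒ 1;  out=∅∪out(1)={0}
  fail(4) 'bba': from fail(3)=2 chase 'a': 2 ⇒ 10;  out=∅∪out(10)={0}
  fail(11) 'bab': from fail(10)=1 chase 'b': 1→0 ⇒ 2;  out={3}∪out(2)={3}
  fail(14) 'cac': from fail(13)=1 chase 'c': 1→0 ⇒ 8;  out=∅∪out(8)=∅
  fail(16) 'bac': from fail(10)=1 chase 'c': 1→0 ⇒ 8;  out={6}∪out(8)={6}
  fail(5) 'bbab': from fail(4)=10 chase 'b': 10 ⇒ 11;  out=∅∪out(11)={3}
  fail(15) 'cacc': from fail(14)=8 chase 'c': 8 ⇒ 9;  out={5}∪out(9)={2,5}
  fail(17) 'baca': from fail(16)=8 chase 'a': 8 ⇒ 13;  out={7}∪out(13)={0,7}
  fail(6) 'bbaba': from fail(5)=11 chase 'a': 11→2 ⇒ 10;  out=∅∪out(10)={0}
  fail(7) 'bbabaa': from fail(6)=10 chase 'a': 10→1→0 ⇒ 1;  out={1}∪out(1)={0,1}

Run:
[0] read 'c'  n0⇒n8
[1] read 'c'  n8⇒n9  ** P2@[0:1]
[2] read 'a'  n9⇒n13 (via fail)  ** P0@[2:2]
[3] read 'a'  n13⇒n1 (via fail)  ** P0@[3:3]
[4] read 'a'  n1⇒n1 (via fail)  ** P0@[4:4]
[5] read 'a'  n1⇒n1 (via fail)  ** P0@[5:5]
[6] read 'c'  n1⇒n8 (via fail)
[7] read 'b'  n8⇒n12  ** P4@[6:7]
[8] read 'c'  n12⇒n8 (via fail)
[9] read 'a'  n8⇒n13  ** P0@[9:9]
[10] read 'c'  n13⇒n14
[11] read 'c'  n14⇒n15  ** P2@[10:11],P5@[8:11]
[12] read 'b'  n15⇒n12 (via fail)  ** P4@[11:12]
[13] read 'a'  n12⇒n10 (via fail)  ** P0@[13:13]
[14] read 'b'  n10⇒n11  ** P3@[12:14]
[15] read 'c'  n11⇒n8 (via fail)
[16] read 'b'  n8⇒n12  ** P4@[15:16]
[17] read 'a'  n12⇒n10 (via fail)  ** P0@[17:17]
[18] read 'b'  n10⇒n11  ** P3@[16:18]
[19] read 'b'  n11⇒n3 (via fail)
[20] read 'c'  n3⇒n8 (via fail)
[21] read 'c'  n8⇒n9  ** P2@[20:21]
[22] read 'c'  n9⇒n9 (via fail)  ** P2@[21:22]
[23] read 'b'  n9⇒n12 (via fail)  ** P4@[22:23]
[24] read 'b'  n12⇒n3 (via fail)
[25] read 'b'  n3⇒n3 (via fail)
[26] read 'a'  n3⇒n4  ** P0@[26:26]
[27] read 'c'  n4⇒n16 (via fail)  ** P6@[25:27]
[28] read 'a'  n16⇒n17  ** P0@[28:28],P7@[25:28]
[29] read 'c'  n17⇒n14 (via fail)
[30] read 'b'  n14⇒n12 (via fail)  ** P4@[29:30]
[31] read 'b'  n12⇒n3 (via fail)
[32] read 'a'  n3⇒n4  ** P0@[32:32]
[33] read 'b'  n4⇒n5  ** P3@[31:33]
[34] read 'a'  n5⇒n6  ** P0@[34:34]
[35] read 'a'  n6⇒n7  ** P0@[35:35],P1@[30:35]
[36] read 'c'  n7⇒n8 (via fail)
[37] read 'a'  n8⇒n13  ** P0@[37:37]
[38] read 'c'  n13⇒n14
[39] read 'c'  n14⇒n15  ** P2@[38:39],P5@[36:39]
[40] read 'b'  n15⇒n12 (via fail)  ** P4@[39:40]
[41] read 'a'  n12⇒n10 (via fail)  ** P0@[41:41]
[42] read 'b'  n10⇒n11  ** P3@[40:42]
[43] read 'a'  n11⇒n10 (via fail)  ** P0@[43:43]
[44] read 'b'  n10⇒n11  ** P3@[42:44]
[45] read 'c'  n11⇒n8 (via fail)
[46] read 'a'  n8⇒n13  ** P0@[46:46]
[47] read 'c'  n13⇒n14
[48] read 'c'  n14⇒n15  ** P2@[47:48],P5@[45:48]
[49] read 'a'  n15⇒n13 (via fail)  ** P0@[49:49]
[50] read 'c'  n13⇒n14
[51] read 'a'  n14⇒n13 (via fail)  ** P0@[51:51]
[52] read 'c'  n13⇒n14
[53] read 'c'  n14⇒n15  ** P2@[52:53],P5@[50:53]
[54] read 'b'  n15⇒n12 (via fail)  ** P4@[53:54]
[55] read 'b'  n12⇒n3 (via fail)
[56] read 'b'  n3⇒n3 (via fail)
[57] read 'c'  n3⇒n8 (via fail)
[58] read 'b'  n8⇒n12  ** P4@[57:58]

Result: [[1,2],[2,0],[3,0],[4,0],[5,0],[7,4],[9,0],[11,2],[11,5],[12,4],[13,0],[14,3],[16,4],[17,0],[18,3],[21,2],[22,2],[23,4],[26,0],[27,6],[28,0],[28,7],[30,4],[32,0],[33,3],[34,0],[35,0],[35,1],[37,0],[39,2],[39,5],[40,4],[41,0],[42,3],[43,0],[44,3],[46,0],[48,2],[48,5],[49,0],[51,0],[53,2],[53,5],[54,4],[58,4]]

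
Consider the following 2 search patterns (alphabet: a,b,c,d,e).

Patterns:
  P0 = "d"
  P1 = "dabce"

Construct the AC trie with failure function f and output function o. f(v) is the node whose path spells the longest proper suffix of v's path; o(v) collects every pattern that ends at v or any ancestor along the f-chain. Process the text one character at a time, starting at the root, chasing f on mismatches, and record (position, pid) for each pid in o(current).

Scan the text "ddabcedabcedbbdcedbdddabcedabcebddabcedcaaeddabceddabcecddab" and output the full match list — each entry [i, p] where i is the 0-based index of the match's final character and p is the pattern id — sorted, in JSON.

Build:
Trie (insert patterns):
  0='ε' goto d→1
  1='d' goto a→2  [P0 ends]
  2='da' goto b→3
  3='dab' goto c→4
  4='dabc' goto e→5
  5='dabce' goto ·  [P1 ends]

BFS fail/out derivation:
  fail(1) 'd': from fail(0)=0 chase 'd': 0 ⇒ 0;  out={0}∪out(0)={0}
  fail(2) 'da': from fail(1)=0 chase 'a': 0 ⇒ 0;  out=∅∪out(0)=∅
  fail(3) 'dab': from fail(2)=0 chase 'b': 0 ⇒ 0;  out=∅∪out(0)=∅
  fail(4) 'dabc': from fail(3)=0 chase 'c': 0 ⇒ 0;  out=∅∪out(0)=∅
  fail(5) 'dabce': from fail(4)=0 chase 'e': 0 ⇒ 0;  out={1}∪out(0)={1}

Run:
[0] read 'd'  n0⇒n1  emit P0@[0:0]
[1] read 'd'  n1⇒n1 ·f  emit P0@[1:1]
[2] read 'a'  n1⇒n2
[3] read 'b'  n2⇒n3
[4] read 'c'  n3⇒n4
[5] read 'e'  n4⇒n5  emit P1@[1:5]
[6] read 'd'  n5⇒n1 ·f  emit P0@[6:6]
[7] read 'a'  n1⇒n2
[8] read 'b'  n2⇒n3
[9] read 'c'  n3⇒n4
[10] read 'e'  n4⇒n5  emit P1@[6:10]
[11] read 'd'  n5⇒n1 ·f  emit P0@[11:11]
[12] read 'b'  n1⇒n0 ·f
[13] read 'b'  n0⇒n0
[14] read 'd'  n0⇒n1  emit P0@[14:14]
[15] read 'c'  n1⇒n0 ·f
[16] read 'e'  n0⇒n0
[17] read 'd'  n0⇒n1  emit P0@[17:17]
[18] read 'b'  n1⇒n0 ·f
[19] read 'd'  n0⇒n1  emit P0@[19:19]
[20] read 'd'  n1⇒n1 ·f  emit P0@[20:20]
[21] read 'd'  n1⇒n1 ·f  emit P0@[21:21]
[22] read 'a'  n1⇒n2
[23] read 'b'  n2⇒n3
[24] read 'c'  n3⇒n4
[25] read 'e'  n4⇒n5  emit P1@[21:25]
[26] read 'd'  n5⇒n1 ·f  emit P0@[26:26]
[27] read 'a'  n1⇒n2
[28] read 'b'  n2⇒n3
[29] read 'c'  n3⇒n4
[30] read 'e'  n4⇒n5  emit P1@[26:30]
[31] read 'b'  n5⇒n0 ·f
[32] read 'd'  n0⇒n1  emit P0@[32:32]
[33] read 'd'  n1⇒n1 ·f  emit P0@[33:33]
[34] read 'a'  n1⇒n2
[35] read 'b'  n2⇒n3
[36] read 'c'  n3⇒n4
[37] read 'e'  n4⇒n5  emit P1@[33:37]
[38] read 'd'  n5⇒n1 ·f  emit P0@[38:38]
[39] read 'c'  n1⇒n0 ·f
[40] read 'a'  n0⇒n0
[41] read 'a'  n0⇒n0
[42] read 'e'  n0⇒n0
[43] read 'd'  n0⇒n1  emit P0@[43:43]
[44] read 'd'  n1⇒n1 ·f  emit P0@[44:44]
[45] read 'a'  n1⇒n2
[46] read 'b'  n2⇒n3
[47] read 'c'  n3⇒n4
[48] read 'e'  n4⇒n5  emit P1@[44:48]
[49] read 'd'  n5⇒n1 ·f  emit P0@[49:49]
[50] read 'd'  n1⇒n1 ·f  emit P0@[50:50]
[51] read 'a'  n1⇒n2
[52] read 'b'  n2⇒n3
[53] read 'c'  n3⇒n4
[54] read 'e'  n4⇒n5  emit P1@[50:54]
[55] read 'c'  n5⇒n0 ·f
[56] read 'd'  n0⇒n1  emit P0@[56:56]
[57] read 'd'  n1⇒n1 ·f  emit P0@[57:57]
[58] read 'a'  n1⇒n2
[59] read 'b'  n2⇒n3

Matches: [[0,0],[1,0],[5,1],[6,0],[10,1],[11,0],[14,0],[17,0],[19,0],[20,0],[21,0],[25,1],[26,0],[30,1],[32,0],[33,0],[37,1],[38,0],[43,0],[44,0],[48,1],[49,0],[50,0],[54,1],[56,0],[57,0]]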